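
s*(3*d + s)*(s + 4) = 3*d*s^2 + 12*d*s + s^3 + 4*s^2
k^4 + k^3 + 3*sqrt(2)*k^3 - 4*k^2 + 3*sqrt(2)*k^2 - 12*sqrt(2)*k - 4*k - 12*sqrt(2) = (k - 2)*(k + 1)*(k + 2)*(k + 3*sqrt(2))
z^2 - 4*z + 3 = (z - 3)*(z - 1)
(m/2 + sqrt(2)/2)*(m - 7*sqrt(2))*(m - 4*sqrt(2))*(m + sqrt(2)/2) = m^4/2 - 19*sqrt(2)*m^3/4 + 12*m^2 + 73*sqrt(2)*m/2 + 28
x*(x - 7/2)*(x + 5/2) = x^3 - x^2 - 35*x/4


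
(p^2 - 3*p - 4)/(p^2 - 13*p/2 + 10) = 2*(p + 1)/(2*p - 5)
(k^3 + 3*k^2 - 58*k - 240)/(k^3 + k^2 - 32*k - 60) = (k^2 - 2*k - 48)/(k^2 - 4*k - 12)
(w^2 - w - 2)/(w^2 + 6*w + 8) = (w^2 - w - 2)/(w^2 + 6*w + 8)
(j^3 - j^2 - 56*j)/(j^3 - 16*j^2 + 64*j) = (j + 7)/(j - 8)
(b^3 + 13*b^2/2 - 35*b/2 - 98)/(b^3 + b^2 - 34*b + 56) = (b + 7/2)/(b - 2)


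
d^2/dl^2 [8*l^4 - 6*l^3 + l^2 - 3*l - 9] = 96*l^2 - 36*l + 2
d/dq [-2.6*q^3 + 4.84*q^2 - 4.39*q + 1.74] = -7.8*q^2 + 9.68*q - 4.39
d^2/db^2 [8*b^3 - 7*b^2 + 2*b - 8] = 48*b - 14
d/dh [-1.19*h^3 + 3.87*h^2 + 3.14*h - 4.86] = -3.57*h^2 + 7.74*h + 3.14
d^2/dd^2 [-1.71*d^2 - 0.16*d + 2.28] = -3.42000000000000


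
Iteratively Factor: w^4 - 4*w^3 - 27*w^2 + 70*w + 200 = (w - 5)*(w^3 + w^2 - 22*w - 40) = (w - 5)*(w + 2)*(w^2 - w - 20) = (w - 5)*(w + 2)*(w + 4)*(w - 5)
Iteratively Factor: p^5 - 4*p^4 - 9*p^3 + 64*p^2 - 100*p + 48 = (p + 4)*(p^4 - 8*p^3 + 23*p^2 - 28*p + 12) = (p - 3)*(p + 4)*(p^3 - 5*p^2 + 8*p - 4) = (p - 3)*(p - 2)*(p + 4)*(p^2 - 3*p + 2) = (p - 3)*(p - 2)^2*(p + 4)*(p - 1)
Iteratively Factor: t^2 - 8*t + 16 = (t - 4)*(t - 4)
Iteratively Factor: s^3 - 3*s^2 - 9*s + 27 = (s - 3)*(s^2 - 9) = (s - 3)^2*(s + 3)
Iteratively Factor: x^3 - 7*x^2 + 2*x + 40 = (x + 2)*(x^2 - 9*x + 20) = (x - 4)*(x + 2)*(x - 5)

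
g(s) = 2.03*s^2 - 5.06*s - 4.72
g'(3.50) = 9.15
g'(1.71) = 1.88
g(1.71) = -7.44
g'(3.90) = 10.77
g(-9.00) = 205.25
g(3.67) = 4.05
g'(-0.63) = -7.62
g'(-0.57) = -7.37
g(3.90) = 6.42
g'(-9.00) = -41.60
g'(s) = 4.06*s - 5.06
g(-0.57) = -1.18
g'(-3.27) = -18.34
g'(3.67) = 9.84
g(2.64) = -3.93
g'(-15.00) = -65.96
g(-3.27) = 33.53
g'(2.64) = 5.66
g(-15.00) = 527.93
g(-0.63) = -0.73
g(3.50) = 2.44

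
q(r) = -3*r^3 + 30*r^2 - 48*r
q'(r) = -9*r^2 + 60*r - 48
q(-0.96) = 76.38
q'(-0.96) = -113.89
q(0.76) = -20.47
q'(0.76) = -7.60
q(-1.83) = 206.69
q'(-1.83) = -187.94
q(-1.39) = 132.74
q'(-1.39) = -148.79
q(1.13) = -20.26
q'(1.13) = 8.31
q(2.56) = 23.40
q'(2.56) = 46.62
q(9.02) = -193.76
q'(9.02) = -239.04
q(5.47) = 144.07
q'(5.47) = 10.91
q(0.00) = 0.00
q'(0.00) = -48.00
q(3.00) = 45.00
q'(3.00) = 51.00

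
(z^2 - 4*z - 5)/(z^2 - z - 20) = (z + 1)/(z + 4)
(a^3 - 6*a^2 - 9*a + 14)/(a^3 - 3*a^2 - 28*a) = (a^2 + a - 2)/(a*(a + 4))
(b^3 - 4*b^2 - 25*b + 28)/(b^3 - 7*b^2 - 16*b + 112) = (b - 1)/(b - 4)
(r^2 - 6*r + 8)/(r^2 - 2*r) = (r - 4)/r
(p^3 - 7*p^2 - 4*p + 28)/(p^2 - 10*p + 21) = (p^2 - 4)/(p - 3)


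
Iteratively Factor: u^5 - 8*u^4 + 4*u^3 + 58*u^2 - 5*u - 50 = (u + 1)*(u^4 - 9*u^3 + 13*u^2 + 45*u - 50) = (u - 5)*(u + 1)*(u^3 - 4*u^2 - 7*u + 10) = (u - 5)*(u + 1)*(u + 2)*(u^2 - 6*u + 5) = (u - 5)^2*(u + 1)*(u + 2)*(u - 1)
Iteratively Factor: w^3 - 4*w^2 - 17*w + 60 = (w + 4)*(w^2 - 8*w + 15) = (w - 5)*(w + 4)*(w - 3)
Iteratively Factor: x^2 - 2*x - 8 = (x - 4)*(x + 2)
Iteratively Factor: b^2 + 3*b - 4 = (b + 4)*(b - 1)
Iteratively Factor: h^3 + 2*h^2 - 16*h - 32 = (h - 4)*(h^2 + 6*h + 8) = (h - 4)*(h + 2)*(h + 4)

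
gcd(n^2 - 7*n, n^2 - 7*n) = n^2 - 7*n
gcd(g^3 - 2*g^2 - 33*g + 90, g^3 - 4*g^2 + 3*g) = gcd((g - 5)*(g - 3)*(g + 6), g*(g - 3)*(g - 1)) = g - 3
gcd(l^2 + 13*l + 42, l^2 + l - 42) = l + 7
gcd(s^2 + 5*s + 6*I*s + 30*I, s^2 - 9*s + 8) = 1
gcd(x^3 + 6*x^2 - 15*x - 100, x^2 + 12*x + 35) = x + 5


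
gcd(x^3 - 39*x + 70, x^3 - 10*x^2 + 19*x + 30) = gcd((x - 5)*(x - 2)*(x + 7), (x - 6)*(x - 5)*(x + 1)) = x - 5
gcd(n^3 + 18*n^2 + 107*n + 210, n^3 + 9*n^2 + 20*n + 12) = n + 6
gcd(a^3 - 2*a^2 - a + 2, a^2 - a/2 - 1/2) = a - 1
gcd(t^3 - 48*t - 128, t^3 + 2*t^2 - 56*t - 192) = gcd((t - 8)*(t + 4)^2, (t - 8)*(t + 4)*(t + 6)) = t^2 - 4*t - 32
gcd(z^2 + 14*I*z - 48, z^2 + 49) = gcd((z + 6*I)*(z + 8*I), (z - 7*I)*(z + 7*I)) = 1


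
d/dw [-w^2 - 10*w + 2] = -2*w - 10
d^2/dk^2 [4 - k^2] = -2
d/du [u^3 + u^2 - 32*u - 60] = 3*u^2 + 2*u - 32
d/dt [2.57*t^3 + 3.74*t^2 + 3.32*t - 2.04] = 7.71*t^2 + 7.48*t + 3.32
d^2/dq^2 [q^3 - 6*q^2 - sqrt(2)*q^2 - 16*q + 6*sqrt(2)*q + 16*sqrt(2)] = 6*q - 12 - 2*sqrt(2)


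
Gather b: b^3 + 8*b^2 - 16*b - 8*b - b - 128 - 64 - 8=b^3 + 8*b^2 - 25*b - 200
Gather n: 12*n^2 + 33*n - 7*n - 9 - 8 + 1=12*n^2 + 26*n - 16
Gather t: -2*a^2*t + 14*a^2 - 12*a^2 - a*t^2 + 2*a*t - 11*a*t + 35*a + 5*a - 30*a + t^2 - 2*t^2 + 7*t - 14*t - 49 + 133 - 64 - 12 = 2*a^2 + 10*a + t^2*(-a - 1) + t*(-2*a^2 - 9*a - 7) + 8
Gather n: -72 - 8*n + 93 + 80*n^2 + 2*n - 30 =80*n^2 - 6*n - 9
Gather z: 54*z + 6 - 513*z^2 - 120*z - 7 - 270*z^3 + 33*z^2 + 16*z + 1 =-270*z^3 - 480*z^2 - 50*z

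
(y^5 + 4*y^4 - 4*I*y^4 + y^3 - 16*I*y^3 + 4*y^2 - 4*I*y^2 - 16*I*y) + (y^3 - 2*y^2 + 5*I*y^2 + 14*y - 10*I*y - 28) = y^5 + 4*y^4 - 4*I*y^4 + 2*y^3 - 16*I*y^3 + 2*y^2 + I*y^2 + 14*y - 26*I*y - 28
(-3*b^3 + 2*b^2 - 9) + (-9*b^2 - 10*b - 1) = -3*b^3 - 7*b^2 - 10*b - 10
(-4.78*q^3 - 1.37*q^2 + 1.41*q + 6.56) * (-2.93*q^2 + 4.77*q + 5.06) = 14.0054*q^5 - 18.7865*q^4 - 34.853*q^3 - 19.4273*q^2 + 38.4258*q + 33.1936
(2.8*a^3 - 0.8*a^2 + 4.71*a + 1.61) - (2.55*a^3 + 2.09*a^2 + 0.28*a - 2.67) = 0.25*a^3 - 2.89*a^2 + 4.43*a + 4.28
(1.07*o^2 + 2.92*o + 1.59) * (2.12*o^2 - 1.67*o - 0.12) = 2.2684*o^4 + 4.4035*o^3 - 1.634*o^2 - 3.0057*o - 0.1908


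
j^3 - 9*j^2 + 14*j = j*(j - 7)*(j - 2)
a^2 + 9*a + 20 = (a + 4)*(a + 5)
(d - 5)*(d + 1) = d^2 - 4*d - 5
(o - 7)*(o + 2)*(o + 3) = o^3 - 2*o^2 - 29*o - 42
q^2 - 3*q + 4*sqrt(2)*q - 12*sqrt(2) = (q - 3)*(q + 4*sqrt(2))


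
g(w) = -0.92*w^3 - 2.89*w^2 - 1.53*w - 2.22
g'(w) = -2.76*w^2 - 5.78*w - 1.53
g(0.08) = -2.36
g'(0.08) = -2.01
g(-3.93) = 15.00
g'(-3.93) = -21.44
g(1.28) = -10.84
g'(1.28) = -13.45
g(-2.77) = -0.60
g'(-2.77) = -6.70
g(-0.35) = -2.00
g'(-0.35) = 0.15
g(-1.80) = -3.46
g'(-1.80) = -0.07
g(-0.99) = -2.65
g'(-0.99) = 1.49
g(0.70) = -5.02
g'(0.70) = -6.93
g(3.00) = -57.66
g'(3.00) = -43.71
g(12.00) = -2026.50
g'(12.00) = -468.33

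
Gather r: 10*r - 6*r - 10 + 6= 4*r - 4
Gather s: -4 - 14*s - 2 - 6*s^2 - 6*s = -6*s^2 - 20*s - 6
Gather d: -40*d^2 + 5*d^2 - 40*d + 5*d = -35*d^2 - 35*d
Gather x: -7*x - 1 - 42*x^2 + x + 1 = -42*x^2 - 6*x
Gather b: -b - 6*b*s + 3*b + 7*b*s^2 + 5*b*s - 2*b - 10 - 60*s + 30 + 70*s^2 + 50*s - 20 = b*(7*s^2 - s) + 70*s^2 - 10*s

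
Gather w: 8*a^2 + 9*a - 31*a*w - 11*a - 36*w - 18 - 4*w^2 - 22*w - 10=8*a^2 - 2*a - 4*w^2 + w*(-31*a - 58) - 28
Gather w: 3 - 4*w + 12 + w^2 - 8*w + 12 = w^2 - 12*w + 27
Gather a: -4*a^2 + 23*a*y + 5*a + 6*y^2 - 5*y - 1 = -4*a^2 + a*(23*y + 5) + 6*y^2 - 5*y - 1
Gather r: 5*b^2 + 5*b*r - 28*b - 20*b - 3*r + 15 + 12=5*b^2 - 48*b + r*(5*b - 3) + 27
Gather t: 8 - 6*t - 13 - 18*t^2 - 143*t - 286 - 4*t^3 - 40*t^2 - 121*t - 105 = -4*t^3 - 58*t^2 - 270*t - 396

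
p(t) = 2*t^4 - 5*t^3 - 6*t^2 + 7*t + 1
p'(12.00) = 11527.00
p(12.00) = 32053.00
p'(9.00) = 4516.00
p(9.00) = 9055.00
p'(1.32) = -16.58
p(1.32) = -5.64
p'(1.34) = -16.77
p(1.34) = -5.98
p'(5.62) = 885.83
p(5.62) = 958.46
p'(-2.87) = -271.23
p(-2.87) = 185.38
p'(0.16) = 4.73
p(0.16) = 1.95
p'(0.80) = -8.10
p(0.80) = 1.02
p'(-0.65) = 6.27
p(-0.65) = -4.35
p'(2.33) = -1.20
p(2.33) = -19.56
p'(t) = 8*t^3 - 15*t^2 - 12*t + 7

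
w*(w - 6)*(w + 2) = w^3 - 4*w^2 - 12*w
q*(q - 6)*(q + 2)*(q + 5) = q^4 + q^3 - 32*q^2 - 60*q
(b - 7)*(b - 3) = b^2 - 10*b + 21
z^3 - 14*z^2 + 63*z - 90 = (z - 6)*(z - 5)*(z - 3)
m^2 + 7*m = m*(m + 7)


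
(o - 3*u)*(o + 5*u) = o^2 + 2*o*u - 15*u^2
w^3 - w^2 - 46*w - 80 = (w - 8)*(w + 2)*(w + 5)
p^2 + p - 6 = (p - 2)*(p + 3)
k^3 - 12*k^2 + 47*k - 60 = (k - 5)*(k - 4)*(k - 3)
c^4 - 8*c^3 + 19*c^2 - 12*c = c*(c - 4)*(c - 3)*(c - 1)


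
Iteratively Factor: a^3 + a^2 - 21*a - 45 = (a + 3)*(a^2 - 2*a - 15) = (a - 5)*(a + 3)*(a + 3)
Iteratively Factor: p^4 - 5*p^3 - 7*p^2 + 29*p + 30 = (p - 5)*(p^3 - 7*p - 6) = (p - 5)*(p + 1)*(p^2 - p - 6) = (p - 5)*(p - 3)*(p + 1)*(p + 2)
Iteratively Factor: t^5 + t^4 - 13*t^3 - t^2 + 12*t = (t - 1)*(t^4 + 2*t^3 - 11*t^2 - 12*t) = (t - 1)*(t + 4)*(t^3 - 2*t^2 - 3*t) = (t - 3)*(t - 1)*(t + 4)*(t^2 + t) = t*(t - 3)*(t - 1)*(t + 4)*(t + 1)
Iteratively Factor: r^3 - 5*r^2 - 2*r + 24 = (r + 2)*(r^2 - 7*r + 12) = (r - 3)*(r + 2)*(r - 4)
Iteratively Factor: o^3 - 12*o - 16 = (o + 2)*(o^2 - 2*o - 8) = (o + 2)^2*(o - 4)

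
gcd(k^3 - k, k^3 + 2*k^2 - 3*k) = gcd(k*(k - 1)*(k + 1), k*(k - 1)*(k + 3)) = k^2 - k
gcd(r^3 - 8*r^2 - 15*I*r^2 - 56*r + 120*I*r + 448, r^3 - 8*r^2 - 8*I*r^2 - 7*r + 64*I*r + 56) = r^2 + r*(-8 - 7*I) + 56*I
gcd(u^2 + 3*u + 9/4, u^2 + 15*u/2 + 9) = u + 3/2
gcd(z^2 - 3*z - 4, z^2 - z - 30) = 1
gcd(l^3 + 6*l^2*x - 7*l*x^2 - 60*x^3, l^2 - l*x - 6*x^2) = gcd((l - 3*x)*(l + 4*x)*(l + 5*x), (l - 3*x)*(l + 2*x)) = -l + 3*x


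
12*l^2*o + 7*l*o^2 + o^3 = o*(3*l + o)*(4*l + o)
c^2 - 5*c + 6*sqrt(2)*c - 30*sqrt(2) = (c - 5)*(c + 6*sqrt(2))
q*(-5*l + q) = -5*l*q + q^2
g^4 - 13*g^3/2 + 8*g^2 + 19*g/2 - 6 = (g - 4)*(g - 3)*(g - 1/2)*(g + 1)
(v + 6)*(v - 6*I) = v^2 + 6*v - 6*I*v - 36*I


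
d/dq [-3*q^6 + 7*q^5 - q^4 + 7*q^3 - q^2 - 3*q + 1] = -18*q^5 + 35*q^4 - 4*q^3 + 21*q^2 - 2*q - 3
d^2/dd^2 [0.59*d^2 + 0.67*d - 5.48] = 1.18000000000000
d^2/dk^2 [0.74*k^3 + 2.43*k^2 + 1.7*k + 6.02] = 4.44*k + 4.86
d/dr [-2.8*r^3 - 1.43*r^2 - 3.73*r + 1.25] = -8.4*r^2 - 2.86*r - 3.73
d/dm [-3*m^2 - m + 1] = -6*m - 1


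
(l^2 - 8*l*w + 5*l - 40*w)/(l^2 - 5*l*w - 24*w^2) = (l + 5)/(l + 3*w)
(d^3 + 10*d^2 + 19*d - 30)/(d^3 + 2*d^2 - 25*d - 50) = (d^2 + 5*d - 6)/(d^2 - 3*d - 10)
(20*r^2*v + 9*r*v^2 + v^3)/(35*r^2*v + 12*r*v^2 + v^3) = (4*r + v)/(7*r + v)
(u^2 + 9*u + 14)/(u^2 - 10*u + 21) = (u^2 + 9*u + 14)/(u^2 - 10*u + 21)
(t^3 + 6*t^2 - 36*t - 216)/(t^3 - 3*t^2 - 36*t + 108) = (t + 6)/(t - 3)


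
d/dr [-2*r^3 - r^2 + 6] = 2*r*(-3*r - 1)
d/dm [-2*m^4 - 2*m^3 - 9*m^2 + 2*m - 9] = -8*m^3 - 6*m^2 - 18*m + 2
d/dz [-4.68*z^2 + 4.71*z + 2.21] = 4.71 - 9.36*z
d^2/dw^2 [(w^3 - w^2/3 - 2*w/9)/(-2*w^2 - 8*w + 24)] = 2*(-131*w^3 + 702*w^2 - 1908*w + 264)/(9*(w^6 + 12*w^5 + 12*w^4 - 224*w^3 - 144*w^2 + 1728*w - 1728))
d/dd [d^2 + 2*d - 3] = 2*d + 2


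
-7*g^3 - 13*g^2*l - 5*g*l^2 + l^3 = (-7*g + l)*(g + l)^2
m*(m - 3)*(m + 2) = m^3 - m^2 - 6*m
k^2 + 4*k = k*(k + 4)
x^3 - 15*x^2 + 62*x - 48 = (x - 8)*(x - 6)*(x - 1)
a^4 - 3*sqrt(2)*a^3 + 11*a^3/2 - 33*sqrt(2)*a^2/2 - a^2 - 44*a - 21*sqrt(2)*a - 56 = (a + 2)*(a + 7/2)*(a - 4*sqrt(2))*(a + sqrt(2))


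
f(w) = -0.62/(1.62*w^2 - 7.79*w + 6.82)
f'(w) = -0.62*(7.79 - 3.24*w)/(1.62*w^2 - 7.79*w + 6.82)^2 = (2.0088*w - 4.8298)/(1.62*w^2 - 7.79*w + 6.82)^2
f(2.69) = 0.26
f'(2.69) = 0.10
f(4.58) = -0.12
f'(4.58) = 0.17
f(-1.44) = -0.03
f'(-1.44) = -0.02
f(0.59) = -0.22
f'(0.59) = -0.47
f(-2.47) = -0.02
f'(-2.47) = -0.01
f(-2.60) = -0.02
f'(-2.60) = -0.01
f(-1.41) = -0.03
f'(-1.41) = -0.02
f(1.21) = 2.65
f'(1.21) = -43.79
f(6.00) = -0.03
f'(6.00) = 0.02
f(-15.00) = -0.00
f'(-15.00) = -0.00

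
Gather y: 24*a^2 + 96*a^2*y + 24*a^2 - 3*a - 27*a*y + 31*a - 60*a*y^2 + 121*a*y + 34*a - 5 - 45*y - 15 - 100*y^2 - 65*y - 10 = 48*a^2 + 62*a + y^2*(-60*a - 100) + y*(96*a^2 + 94*a - 110) - 30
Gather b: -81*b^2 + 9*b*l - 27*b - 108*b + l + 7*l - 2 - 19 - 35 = -81*b^2 + b*(9*l - 135) + 8*l - 56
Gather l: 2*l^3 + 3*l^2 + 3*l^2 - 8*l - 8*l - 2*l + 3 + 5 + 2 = 2*l^3 + 6*l^2 - 18*l + 10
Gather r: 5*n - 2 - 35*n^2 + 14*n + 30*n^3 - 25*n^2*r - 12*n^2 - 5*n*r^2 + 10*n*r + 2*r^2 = 30*n^3 - 47*n^2 + 19*n + r^2*(2 - 5*n) + r*(-25*n^2 + 10*n) - 2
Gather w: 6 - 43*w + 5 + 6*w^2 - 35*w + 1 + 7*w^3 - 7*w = 7*w^3 + 6*w^2 - 85*w + 12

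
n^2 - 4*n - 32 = (n - 8)*(n + 4)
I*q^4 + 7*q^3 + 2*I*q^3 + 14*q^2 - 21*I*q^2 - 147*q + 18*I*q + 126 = (q - 3)*(q + 6)*(q - 7*I)*(I*q - I)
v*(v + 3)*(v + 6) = v^3 + 9*v^2 + 18*v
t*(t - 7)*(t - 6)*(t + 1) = t^4 - 12*t^3 + 29*t^2 + 42*t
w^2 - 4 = (w - 2)*(w + 2)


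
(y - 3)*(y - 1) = y^2 - 4*y + 3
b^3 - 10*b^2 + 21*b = b*(b - 7)*(b - 3)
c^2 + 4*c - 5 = (c - 1)*(c + 5)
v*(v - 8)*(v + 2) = v^3 - 6*v^2 - 16*v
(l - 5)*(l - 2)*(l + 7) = l^3 - 39*l + 70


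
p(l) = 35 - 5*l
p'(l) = -5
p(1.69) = 26.55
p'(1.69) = -5.00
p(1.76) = 26.20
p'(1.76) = -5.00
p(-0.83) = 39.15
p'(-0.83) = -5.00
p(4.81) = 10.95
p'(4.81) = -5.00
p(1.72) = 26.40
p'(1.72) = -5.00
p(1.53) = 27.35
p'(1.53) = -5.00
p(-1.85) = 44.25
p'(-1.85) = -5.00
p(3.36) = 18.20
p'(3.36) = -5.00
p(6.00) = 5.00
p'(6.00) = -5.00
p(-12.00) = 95.00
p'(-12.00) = -5.00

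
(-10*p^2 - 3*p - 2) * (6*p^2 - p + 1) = -60*p^4 - 8*p^3 - 19*p^2 - p - 2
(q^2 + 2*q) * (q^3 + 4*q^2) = q^5 + 6*q^4 + 8*q^3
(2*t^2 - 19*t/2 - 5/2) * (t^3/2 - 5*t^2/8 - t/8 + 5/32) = t^5 - 6*t^4 + 71*t^3/16 + 49*t^2/16 - 75*t/64 - 25/64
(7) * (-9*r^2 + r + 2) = -63*r^2 + 7*r + 14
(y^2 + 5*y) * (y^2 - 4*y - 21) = y^4 + y^3 - 41*y^2 - 105*y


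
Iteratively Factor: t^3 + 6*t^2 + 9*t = (t + 3)*(t^2 + 3*t) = (t + 3)^2*(t)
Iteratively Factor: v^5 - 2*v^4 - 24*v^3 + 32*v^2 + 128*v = (v + 2)*(v^4 - 4*v^3 - 16*v^2 + 64*v) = (v + 2)*(v + 4)*(v^3 - 8*v^2 + 16*v) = (v - 4)*(v + 2)*(v + 4)*(v^2 - 4*v) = (v - 4)^2*(v + 2)*(v + 4)*(v)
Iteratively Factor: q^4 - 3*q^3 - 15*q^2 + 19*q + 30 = (q + 1)*(q^3 - 4*q^2 - 11*q + 30) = (q + 1)*(q + 3)*(q^2 - 7*q + 10) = (q - 5)*(q + 1)*(q + 3)*(q - 2)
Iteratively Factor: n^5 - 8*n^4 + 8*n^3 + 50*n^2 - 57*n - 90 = (n + 1)*(n^4 - 9*n^3 + 17*n^2 + 33*n - 90) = (n - 5)*(n + 1)*(n^3 - 4*n^2 - 3*n + 18) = (n - 5)*(n - 3)*(n + 1)*(n^2 - n - 6) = (n - 5)*(n - 3)*(n + 1)*(n + 2)*(n - 3)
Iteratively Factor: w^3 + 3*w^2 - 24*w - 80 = (w + 4)*(w^2 - w - 20) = (w - 5)*(w + 4)*(w + 4)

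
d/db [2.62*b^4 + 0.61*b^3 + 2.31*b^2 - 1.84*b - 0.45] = 10.48*b^3 + 1.83*b^2 + 4.62*b - 1.84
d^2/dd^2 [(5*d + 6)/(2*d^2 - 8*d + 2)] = ((14 - 15*d)*(d^2 - 4*d + 1) + (d - 2)^2*(20*d + 24))/(d^2 - 4*d + 1)^3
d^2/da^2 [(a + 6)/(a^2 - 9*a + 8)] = 2*(3*(1 - a)*(a^2 - 9*a + 8) + (a + 6)*(2*a - 9)^2)/(a^2 - 9*a + 8)^3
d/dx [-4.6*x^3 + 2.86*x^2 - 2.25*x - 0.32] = -13.8*x^2 + 5.72*x - 2.25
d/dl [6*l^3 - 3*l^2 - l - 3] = 18*l^2 - 6*l - 1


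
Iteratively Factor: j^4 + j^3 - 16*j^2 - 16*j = (j - 4)*(j^3 + 5*j^2 + 4*j) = (j - 4)*(j + 4)*(j^2 + j) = j*(j - 4)*(j + 4)*(j + 1)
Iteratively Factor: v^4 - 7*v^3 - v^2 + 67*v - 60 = (v - 5)*(v^3 - 2*v^2 - 11*v + 12) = (v - 5)*(v - 4)*(v^2 + 2*v - 3) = (v - 5)*(v - 4)*(v + 3)*(v - 1)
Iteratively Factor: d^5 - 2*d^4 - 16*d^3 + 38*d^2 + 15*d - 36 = (d - 1)*(d^4 - d^3 - 17*d^2 + 21*d + 36) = (d - 3)*(d - 1)*(d^3 + 2*d^2 - 11*d - 12) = (d - 3)*(d - 1)*(d + 4)*(d^2 - 2*d - 3) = (d - 3)^2*(d - 1)*(d + 4)*(d + 1)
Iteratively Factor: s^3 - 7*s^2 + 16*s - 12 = (s - 3)*(s^2 - 4*s + 4) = (s - 3)*(s - 2)*(s - 2)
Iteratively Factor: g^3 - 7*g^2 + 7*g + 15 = (g - 5)*(g^2 - 2*g - 3) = (g - 5)*(g + 1)*(g - 3)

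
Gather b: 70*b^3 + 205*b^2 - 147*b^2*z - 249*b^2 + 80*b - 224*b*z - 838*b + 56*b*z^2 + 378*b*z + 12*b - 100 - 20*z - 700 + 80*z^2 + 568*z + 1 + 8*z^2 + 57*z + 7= 70*b^3 + b^2*(-147*z - 44) + b*(56*z^2 + 154*z - 746) + 88*z^2 + 605*z - 792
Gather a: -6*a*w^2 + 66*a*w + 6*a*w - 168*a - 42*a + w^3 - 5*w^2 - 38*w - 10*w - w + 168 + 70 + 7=a*(-6*w^2 + 72*w - 210) + w^3 - 5*w^2 - 49*w + 245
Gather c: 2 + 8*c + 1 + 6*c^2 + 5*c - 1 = 6*c^2 + 13*c + 2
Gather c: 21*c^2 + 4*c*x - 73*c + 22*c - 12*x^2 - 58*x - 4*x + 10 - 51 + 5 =21*c^2 + c*(4*x - 51) - 12*x^2 - 62*x - 36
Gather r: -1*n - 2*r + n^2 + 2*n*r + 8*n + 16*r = n^2 + 7*n + r*(2*n + 14)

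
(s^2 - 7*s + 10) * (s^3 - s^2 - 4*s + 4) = s^5 - 8*s^4 + 13*s^3 + 22*s^2 - 68*s + 40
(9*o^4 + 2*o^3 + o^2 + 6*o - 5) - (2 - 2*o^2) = 9*o^4 + 2*o^3 + 3*o^2 + 6*o - 7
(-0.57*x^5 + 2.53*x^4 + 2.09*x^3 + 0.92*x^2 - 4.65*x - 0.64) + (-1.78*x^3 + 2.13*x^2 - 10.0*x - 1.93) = -0.57*x^5 + 2.53*x^4 + 0.31*x^3 + 3.05*x^2 - 14.65*x - 2.57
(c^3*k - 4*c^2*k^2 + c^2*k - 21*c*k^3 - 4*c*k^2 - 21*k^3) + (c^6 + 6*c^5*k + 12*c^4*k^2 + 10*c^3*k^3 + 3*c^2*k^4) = c^6 + 6*c^5*k + 12*c^4*k^2 + 10*c^3*k^3 + c^3*k + 3*c^2*k^4 - 4*c^2*k^2 + c^2*k - 21*c*k^3 - 4*c*k^2 - 21*k^3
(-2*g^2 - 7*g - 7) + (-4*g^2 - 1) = -6*g^2 - 7*g - 8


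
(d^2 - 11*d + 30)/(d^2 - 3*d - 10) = (d - 6)/(d + 2)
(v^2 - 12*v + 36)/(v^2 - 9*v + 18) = (v - 6)/(v - 3)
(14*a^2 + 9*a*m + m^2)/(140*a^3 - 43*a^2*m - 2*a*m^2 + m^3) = (2*a + m)/(20*a^2 - 9*a*m + m^2)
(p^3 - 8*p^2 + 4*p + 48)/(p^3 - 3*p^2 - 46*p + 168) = (p + 2)/(p + 7)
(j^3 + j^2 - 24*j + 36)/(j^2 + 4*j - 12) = j - 3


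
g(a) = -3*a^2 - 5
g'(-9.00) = 54.00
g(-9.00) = -248.00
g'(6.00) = -36.00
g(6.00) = -113.00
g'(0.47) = -2.82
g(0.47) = -5.66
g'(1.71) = -10.26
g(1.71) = -13.77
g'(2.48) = -14.88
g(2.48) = -23.45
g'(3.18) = -19.08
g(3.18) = -35.34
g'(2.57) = -15.42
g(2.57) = -24.81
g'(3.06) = -18.36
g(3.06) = -33.09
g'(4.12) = -24.72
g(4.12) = -55.92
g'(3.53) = -21.18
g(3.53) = -42.38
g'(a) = -6*a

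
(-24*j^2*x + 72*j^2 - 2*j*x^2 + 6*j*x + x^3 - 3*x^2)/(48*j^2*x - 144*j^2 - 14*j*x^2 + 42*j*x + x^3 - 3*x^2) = (4*j + x)/(-8*j + x)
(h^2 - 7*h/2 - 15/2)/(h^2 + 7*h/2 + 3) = (h - 5)/(h + 2)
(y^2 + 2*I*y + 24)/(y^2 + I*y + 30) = (y - 4*I)/(y - 5*I)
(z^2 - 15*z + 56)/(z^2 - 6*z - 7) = (z - 8)/(z + 1)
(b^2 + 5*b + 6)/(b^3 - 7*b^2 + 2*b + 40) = (b + 3)/(b^2 - 9*b + 20)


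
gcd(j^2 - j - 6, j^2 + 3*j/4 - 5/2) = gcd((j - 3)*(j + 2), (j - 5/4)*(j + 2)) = j + 2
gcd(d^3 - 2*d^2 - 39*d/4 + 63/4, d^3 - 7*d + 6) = d + 3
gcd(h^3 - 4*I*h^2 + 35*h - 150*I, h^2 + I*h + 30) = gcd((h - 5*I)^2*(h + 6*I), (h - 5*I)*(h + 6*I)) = h^2 + I*h + 30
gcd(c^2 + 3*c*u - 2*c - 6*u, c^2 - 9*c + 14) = c - 2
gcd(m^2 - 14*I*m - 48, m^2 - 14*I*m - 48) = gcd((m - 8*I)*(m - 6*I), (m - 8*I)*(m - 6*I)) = m^2 - 14*I*m - 48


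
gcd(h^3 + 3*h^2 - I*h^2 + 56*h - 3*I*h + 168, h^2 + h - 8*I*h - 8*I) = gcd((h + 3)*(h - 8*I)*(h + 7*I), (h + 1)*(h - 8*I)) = h - 8*I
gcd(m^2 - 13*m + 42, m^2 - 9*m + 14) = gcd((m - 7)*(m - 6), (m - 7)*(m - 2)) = m - 7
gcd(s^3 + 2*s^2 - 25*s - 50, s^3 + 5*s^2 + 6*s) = s + 2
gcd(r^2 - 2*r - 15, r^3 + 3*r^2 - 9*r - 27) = r + 3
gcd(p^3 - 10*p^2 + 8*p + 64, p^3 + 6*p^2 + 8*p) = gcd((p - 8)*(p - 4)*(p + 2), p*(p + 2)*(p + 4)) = p + 2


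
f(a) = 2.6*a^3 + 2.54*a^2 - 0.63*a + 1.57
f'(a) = 7.8*a^2 + 5.08*a - 0.63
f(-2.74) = -31.12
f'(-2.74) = 44.01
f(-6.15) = -503.27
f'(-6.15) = 263.14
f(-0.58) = 2.28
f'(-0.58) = -0.95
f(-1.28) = 1.09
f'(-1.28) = 5.65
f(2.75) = 73.12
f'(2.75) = 72.33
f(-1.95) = -6.82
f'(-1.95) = 19.12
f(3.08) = 99.69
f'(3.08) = 89.01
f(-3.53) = -78.92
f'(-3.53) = 78.63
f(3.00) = 92.74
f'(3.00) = 84.81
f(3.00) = 92.74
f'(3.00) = 84.81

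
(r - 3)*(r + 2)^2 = r^3 + r^2 - 8*r - 12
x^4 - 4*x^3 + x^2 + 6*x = x*(x - 3)*(x - 2)*(x + 1)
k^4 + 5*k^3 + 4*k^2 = k^2*(k + 1)*(k + 4)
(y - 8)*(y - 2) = y^2 - 10*y + 16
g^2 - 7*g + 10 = (g - 5)*(g - 2)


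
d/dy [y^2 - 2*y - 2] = 2*y - 2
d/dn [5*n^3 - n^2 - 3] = n*(15*n - 2)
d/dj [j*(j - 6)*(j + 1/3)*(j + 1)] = 4*j^3 - 14*j^2 - 46*j/3 - 2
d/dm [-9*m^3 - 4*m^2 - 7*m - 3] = -27*m^2 - 8*m - 7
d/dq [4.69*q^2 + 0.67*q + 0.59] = 9.38*q + 0.67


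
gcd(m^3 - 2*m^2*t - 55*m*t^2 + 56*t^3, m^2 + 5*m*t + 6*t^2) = 1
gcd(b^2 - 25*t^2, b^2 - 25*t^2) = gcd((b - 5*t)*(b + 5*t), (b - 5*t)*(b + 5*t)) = -b^2 + 25*t^2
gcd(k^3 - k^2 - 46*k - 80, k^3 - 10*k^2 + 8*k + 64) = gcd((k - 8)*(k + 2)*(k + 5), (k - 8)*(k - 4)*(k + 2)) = k^2 - 6*k - 16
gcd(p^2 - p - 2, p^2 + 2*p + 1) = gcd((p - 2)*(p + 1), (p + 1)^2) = p + 1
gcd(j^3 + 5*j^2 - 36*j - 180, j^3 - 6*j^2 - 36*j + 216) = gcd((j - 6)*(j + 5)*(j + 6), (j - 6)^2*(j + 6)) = j^2 - 36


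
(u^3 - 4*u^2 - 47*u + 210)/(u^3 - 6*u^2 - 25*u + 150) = (u + 7)/(u + 5)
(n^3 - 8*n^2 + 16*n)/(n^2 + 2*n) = (n^2 - 8*n + 16)/(n + 2)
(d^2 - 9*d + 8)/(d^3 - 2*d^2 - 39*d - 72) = (d - 1)/(d^2 + 6*d + 9)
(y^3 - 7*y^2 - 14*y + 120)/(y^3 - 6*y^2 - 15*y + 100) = (y - 6)/(y - 5)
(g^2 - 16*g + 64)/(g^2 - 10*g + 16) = (g - 8)/(g - 2)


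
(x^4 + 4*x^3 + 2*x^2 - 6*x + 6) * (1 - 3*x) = -3*x^5 - 11*x^4 - 2*x^3 + 20*x^2 - 24*x + 6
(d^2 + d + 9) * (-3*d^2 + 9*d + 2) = -3*d^4 + 6*d^3 - 16*d^2 + 83*d + 18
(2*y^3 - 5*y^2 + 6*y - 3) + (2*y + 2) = 2*y^3 - 5*y^2 + 8*y - 1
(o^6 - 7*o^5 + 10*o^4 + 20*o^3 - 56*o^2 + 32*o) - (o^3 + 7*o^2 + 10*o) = o^6 - 7*o^5 + 10*o^4 + 19*o^3 - 63*o^2 + 22*o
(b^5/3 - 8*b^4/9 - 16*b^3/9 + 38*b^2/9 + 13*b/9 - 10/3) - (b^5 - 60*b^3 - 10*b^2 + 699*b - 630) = -2*b^5/3 - 8*b^4/9 + 524*b^3/9 + 128*b^2/9 - 6278*b/9 + 1880/3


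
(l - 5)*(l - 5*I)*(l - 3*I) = l^3 - 5*l^2 - 8*I*l^2 - 15*l + 40*I*l + 75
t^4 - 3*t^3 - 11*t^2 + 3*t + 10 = (t - 5)*(t - 1)*(t + 1)*(t + 2)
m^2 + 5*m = m*(m + 5)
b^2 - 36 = (b - 6)*(b + 6)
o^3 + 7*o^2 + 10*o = o*(o + 2)*(o + 5)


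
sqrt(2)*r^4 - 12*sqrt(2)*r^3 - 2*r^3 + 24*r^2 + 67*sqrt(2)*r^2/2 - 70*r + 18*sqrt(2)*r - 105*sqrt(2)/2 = (r - 7)*(r - 5)*(r - 3*sqrt(2)/2)*(sqrt(2)*r + 1)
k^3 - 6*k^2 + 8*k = k*(k - 4)*(k - 2)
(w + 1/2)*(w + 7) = w^2 + 15*w/2 + 7/2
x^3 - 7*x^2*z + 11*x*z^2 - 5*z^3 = (x - 5*z)*(x - z)^2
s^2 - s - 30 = (s - 6)*(s + 5)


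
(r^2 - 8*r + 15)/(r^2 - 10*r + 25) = (r - 3)/(r - 5)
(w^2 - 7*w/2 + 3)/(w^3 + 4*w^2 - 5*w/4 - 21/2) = 2*(w - 2)/(2*w^2 + 11*w + 14)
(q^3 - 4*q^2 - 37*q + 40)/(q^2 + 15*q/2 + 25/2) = 2*(q^2 - 9*q + 8)/(2*q + 5)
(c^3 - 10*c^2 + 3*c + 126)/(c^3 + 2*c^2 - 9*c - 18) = (c^2 - 13*c + 42)/(c^2 - c - 6)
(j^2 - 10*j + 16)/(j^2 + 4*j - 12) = (j - 8)/(j + 6)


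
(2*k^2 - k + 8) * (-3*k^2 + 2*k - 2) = -6*k^4 + 7*k^3 - 30*k^2 + 18*k - 16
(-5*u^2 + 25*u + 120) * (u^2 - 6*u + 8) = -5*u^4 + 55*u^3 - 70*u^2 - 520*u + 960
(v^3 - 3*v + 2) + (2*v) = v^3 - v + 2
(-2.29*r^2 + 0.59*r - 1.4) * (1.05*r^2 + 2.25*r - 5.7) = -2.4045*r^4 - 4.533*r^3 + 12.9105*r^2 - 6.513*r + 7.98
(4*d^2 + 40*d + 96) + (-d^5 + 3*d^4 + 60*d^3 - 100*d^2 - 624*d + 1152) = -d^5 + 3*d^4 + 60*d^3 - 96*d^2 - 584*d + 1248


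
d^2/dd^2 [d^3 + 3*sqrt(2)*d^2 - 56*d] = 6*d + 6*sqrt(2)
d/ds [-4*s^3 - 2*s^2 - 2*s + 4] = -12*s^2 - 4*s - 2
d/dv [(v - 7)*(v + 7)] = 2*v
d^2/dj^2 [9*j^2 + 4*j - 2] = 18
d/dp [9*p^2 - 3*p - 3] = 18*p - 3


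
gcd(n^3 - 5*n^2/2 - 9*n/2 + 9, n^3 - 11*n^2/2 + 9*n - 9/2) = n^2 - 9*n/2 + 9/2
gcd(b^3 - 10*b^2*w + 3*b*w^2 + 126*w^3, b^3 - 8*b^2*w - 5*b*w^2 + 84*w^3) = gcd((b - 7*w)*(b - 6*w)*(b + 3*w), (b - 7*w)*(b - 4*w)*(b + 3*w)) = -b^2 + 4*b*w + 21*w^2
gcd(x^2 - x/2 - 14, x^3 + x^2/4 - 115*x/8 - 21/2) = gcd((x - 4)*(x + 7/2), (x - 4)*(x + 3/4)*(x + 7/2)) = x^2 - x/2 - 14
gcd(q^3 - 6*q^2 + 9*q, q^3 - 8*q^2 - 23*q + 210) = 1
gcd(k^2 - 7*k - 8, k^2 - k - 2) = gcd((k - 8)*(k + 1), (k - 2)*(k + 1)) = k + 1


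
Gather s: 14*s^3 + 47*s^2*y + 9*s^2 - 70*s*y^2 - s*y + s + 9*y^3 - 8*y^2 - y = 14*s^3 + s^2*(47*y + 9) + s*(-70*y^2 - y + 1) + 9*y^3 - 8*y^2 - y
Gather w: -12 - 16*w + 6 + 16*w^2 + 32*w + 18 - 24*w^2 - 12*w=-8*w^2 + 4*w + 12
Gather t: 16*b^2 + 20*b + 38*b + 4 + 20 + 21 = 16*b^2 + 58*b + 45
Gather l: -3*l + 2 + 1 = 3 - 3*l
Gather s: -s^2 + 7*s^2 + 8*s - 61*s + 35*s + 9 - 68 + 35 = 6*s^2 - 18*s - 24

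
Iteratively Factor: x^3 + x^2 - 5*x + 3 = (x - 1)*(x^2 + 2*x - 3) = (x - 1)*(x + 3)*(x - 1)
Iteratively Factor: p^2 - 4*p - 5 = (p - 5)*(p + 1)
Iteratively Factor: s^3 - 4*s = (s - 2)*(s^2 + 2*s) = s*(s - 2)*(s + 2)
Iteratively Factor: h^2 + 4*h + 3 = (h + 3)*(h + 1)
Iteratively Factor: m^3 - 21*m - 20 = (m + 1)*(m^2 - m - 20) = (m + 1)*(m + 4)*(m - 5)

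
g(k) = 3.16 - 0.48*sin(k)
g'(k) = -0.48*cos(k)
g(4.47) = 3.63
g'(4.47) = 0.12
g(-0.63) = 3.44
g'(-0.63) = -0.39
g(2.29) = 2.80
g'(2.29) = 0.32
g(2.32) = 2.81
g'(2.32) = 0.33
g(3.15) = 3.16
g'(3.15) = 0.48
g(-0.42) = 3.36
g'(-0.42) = -0.44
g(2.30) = 2.80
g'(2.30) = 0.32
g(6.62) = 3.00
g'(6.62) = -0.45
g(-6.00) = 3.03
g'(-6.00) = -0.46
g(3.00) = 3.09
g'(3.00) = 0.48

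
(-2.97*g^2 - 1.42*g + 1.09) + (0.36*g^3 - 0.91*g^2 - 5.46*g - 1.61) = 0.36*g^3 - 3.88*g^2 - 6.88*g - 0.52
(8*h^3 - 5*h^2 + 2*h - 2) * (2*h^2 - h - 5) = 16*h^5 - 18*h^4 - 31*h^3 + 19*h^2 - 8*h + 10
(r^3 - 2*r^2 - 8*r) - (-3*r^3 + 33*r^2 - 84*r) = 4*r^3 - 35*r^2 + 76*r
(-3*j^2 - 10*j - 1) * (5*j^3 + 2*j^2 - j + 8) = -15*j^5 - 56*j^4 - 22*j^3 - 16*j^2 - 79*j - 8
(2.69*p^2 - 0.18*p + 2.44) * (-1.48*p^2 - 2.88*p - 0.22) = -3.9812*p^4 - 7.4808*p^3 - 3.6846*p^2 - 6.9876*p - 0.5368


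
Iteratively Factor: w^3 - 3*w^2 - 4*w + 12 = (w - 2)*(w^2 - w - 6) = (w - 3)*(w - 2)*(w + 2)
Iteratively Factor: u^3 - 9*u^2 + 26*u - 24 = (u - 4)*(u^2 - 5*u + 6) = (u - 4)*(u - 3)*(u - 2)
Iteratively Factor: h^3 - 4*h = (h - 2)*(h^2 + 2*h) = h*(h - 2)*(h + 2)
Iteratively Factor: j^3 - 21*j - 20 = (j + 1)*(j^2 - j - 20) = (j + 1)*(j + 4)*(j - 5)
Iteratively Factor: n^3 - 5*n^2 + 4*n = (n)*(n^2 - 5*n + 4) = n*(n - 4)*(n - 1)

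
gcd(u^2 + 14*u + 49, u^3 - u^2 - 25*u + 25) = 1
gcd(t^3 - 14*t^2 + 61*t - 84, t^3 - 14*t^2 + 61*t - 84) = t^3 - 14*t^2 + 61*t - 84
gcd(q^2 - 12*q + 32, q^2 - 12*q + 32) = q^2 - 12*q + 32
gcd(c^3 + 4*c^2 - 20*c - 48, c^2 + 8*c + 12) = c^2 + 8*c + 12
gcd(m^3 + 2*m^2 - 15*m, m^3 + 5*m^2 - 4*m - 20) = m + 5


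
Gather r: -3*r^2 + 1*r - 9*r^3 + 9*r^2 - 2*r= -9*r^3 + 6*r^2 - r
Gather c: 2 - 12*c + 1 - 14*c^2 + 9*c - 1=-14*c^2 - 3*c + 2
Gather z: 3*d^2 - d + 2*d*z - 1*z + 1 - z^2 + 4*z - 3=3*d^2 - d - z^2 + z*(2*d + 3) - 2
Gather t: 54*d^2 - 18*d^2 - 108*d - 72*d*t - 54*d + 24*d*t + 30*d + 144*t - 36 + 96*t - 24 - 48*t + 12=36*d^2 - 132*d + t*(192 - 48*d) - 48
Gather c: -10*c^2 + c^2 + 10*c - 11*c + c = -9*c^2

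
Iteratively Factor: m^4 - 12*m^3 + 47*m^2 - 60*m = (m)*(m^3 - 12*m^2 + 47*m - 60) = m*(m - 3)*(m^2 - 9*m + 20) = m*(m - 5)*(m - 3)*(m - 4)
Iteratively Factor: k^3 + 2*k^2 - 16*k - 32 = (k - 4)*(k^2 + 6*k + 8) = (k - 4)*(k + 4)*(k + 2)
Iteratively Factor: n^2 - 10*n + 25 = (n - 5)*(n - 5)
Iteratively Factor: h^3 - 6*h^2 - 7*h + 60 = (h - 5)*(h^2 - h - 12) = (h - 5)*(h + 3)*(h - 4)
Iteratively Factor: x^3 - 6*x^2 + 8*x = (x - 4)*(x^2 - 2*x) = x*(x - 4)*(x - 2)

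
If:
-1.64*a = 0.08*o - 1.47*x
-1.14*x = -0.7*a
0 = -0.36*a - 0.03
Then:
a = -0.08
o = 0.77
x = -0.05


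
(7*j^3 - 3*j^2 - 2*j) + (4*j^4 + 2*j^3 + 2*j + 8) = 4*j^4 + 9*j^3 - 3*j^2 + 8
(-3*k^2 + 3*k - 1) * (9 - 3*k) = 9*k^3 - 36*k^2 + 30*k - 9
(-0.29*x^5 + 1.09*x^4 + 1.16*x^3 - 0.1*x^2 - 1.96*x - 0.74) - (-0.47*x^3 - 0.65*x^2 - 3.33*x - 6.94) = -0.29*x^5 + 1.09*x^4 + 1.63*x^3 + 0.55*x^2 + 1.37*x + 6.2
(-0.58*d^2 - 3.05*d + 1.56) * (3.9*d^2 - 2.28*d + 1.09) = -2.262*d^4 - 10.5726*d^3 + 12.4058*d^2 - 6.8813*d + 1.7004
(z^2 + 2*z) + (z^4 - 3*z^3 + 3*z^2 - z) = z^4 - 3*z^3 + 4*z^2 + z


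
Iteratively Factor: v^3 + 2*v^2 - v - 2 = (v + 1)*(v^2 + v - 2) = (v + 1)*(v + 2)*(v - 1)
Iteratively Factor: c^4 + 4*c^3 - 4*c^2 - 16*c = (c + 2)*(c^3 + 2*c^2 - 8*c) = (c - 2)*(c + 2)*(c^2 + 4*c) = c*(c - 2)*(c + 2)*(c + 4)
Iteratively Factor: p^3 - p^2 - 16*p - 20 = (p + 2)*(p^2 - 3*p - 10) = (p + 2)^2*(p - 5)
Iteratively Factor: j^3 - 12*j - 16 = (j + 2)*(j^2 - 2*j - 8) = (j + 2)^2*(j - 4)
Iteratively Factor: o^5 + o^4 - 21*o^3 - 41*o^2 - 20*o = (o + 1)*(o^4 - 21*o^2 - 20*o) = (o + 1)^2*(o^3 - o^2 - 20*o) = (o - 5)*(o + 1)^2*(o^2 + 4*o) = o*(o - 5)*(o + 1)^2*(o + 4)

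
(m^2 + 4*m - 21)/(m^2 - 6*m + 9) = (m + 7)/(m - 3)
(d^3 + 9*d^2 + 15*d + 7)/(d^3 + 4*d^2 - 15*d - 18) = (d^2 + 8*d + 7)/(d^2 + 3*d - 18)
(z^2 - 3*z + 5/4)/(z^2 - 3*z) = (z^2 - 3*z + 5/4)/(z*(z - 3))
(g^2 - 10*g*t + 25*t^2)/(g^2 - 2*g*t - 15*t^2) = (g - 5*t)/(g + 3*t)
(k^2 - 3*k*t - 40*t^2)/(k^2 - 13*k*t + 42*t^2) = (k^2 - 3*k*t - 40*t^2)/(k^2 - 13*k*t + 42*t^2)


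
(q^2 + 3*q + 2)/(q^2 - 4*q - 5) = (q + 2)/(q - 5)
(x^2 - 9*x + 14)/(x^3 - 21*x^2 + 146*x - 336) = (x - 2)/(x^2 - 14*x + 48)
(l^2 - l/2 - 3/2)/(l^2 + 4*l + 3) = (l - 3/2)/(l + 3)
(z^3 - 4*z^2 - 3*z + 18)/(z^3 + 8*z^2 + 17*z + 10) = (z^2 - 6*z + 9)/(z^2 + 6*z + 5)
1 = 1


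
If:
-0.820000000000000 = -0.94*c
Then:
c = 0.87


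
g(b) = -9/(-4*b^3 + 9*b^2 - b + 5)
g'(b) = -9*(12*b^2 - 18*b + 1)/(-4*b^3 + 9*b^2 - b + 5)^2 = 9*(-12*b^2 + 18*b - 1)/(4*b^3 - 9*b^2 + b - 5)^2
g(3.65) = 0.12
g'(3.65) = -0.16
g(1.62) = -0.90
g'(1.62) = -0.30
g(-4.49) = -0.02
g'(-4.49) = -0.01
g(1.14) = -0.93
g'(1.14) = 0.38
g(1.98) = -1.24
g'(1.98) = -2.12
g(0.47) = -1.47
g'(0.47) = 1.16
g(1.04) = -0.98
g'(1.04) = 0.50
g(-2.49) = -0.07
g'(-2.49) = -0.07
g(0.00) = -1.80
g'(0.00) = -0.36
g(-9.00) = 0.00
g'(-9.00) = 0.00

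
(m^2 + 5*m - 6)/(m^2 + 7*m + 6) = (m - 1)/(m + 1)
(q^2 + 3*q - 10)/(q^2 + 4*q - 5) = (q - 2)/(q - 1)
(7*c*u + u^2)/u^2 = (7*c + u)/u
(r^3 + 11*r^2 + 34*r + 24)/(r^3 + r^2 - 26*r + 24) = (r^2 + 5*r + 4)/(r^2 - 5*r + 4)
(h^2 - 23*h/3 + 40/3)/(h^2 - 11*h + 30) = (h - 8/3)/(h - 6)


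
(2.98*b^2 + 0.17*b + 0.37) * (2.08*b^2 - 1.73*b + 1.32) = 6.1984*b^4 - 4.8018*b^3 + 4.4091*b^2 - 0.4157*b + 0.4884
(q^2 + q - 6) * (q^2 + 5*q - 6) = q^4 + 6*q^3 - 7*q^2 - 36*q + 36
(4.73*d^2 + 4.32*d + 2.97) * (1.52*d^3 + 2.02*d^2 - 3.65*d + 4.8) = 7.1896*d^5 + 16.121*d^4 - 4.0237*d^3 + 12.9354*d^2 + 9.8955*d + 14.256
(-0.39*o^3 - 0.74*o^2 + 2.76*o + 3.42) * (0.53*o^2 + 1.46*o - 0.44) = -0.2067*o^5 - 0.9616*o^4 + 0.554*o^3 + 6.1678*o^2 + 3.7788*o - 1.5048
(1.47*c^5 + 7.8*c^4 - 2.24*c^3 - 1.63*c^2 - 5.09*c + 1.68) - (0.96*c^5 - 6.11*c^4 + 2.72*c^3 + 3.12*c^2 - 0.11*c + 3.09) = 0.51*c^5 + 13.91*c^4 - 4.96*c^3 - 4.75*c^2 - 4.98*c - 1.41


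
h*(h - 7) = h^2 - 7*h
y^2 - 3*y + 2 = (y - 2)*(y - 1)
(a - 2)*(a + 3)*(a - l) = a^3 - a^2*l + a^2 - a*l - 6*a + 6*l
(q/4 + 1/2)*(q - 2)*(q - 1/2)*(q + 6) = q^4/4 + 11*q^3/8 - 7*q^2/4 - 11*q/2 + 3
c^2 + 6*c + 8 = (c + 2)*(c + 4)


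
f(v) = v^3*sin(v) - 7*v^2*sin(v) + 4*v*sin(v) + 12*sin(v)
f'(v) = v^3*cos(v) + 3*v^2*sin(v) - 7*v^2*cos(v) - 14*v*sin(v) + 4*v*cos(v) + 4*sin(v) + 12*cos(v)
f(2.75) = -3.49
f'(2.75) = 3.94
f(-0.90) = -1.57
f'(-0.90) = -13.66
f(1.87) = 1.47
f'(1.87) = -11.62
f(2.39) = -3.26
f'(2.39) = -4.93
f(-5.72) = -228.00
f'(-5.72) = -263.81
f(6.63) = 7.56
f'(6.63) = 35.56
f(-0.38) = -3.49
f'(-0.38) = 5.13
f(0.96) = 8.42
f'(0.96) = 0.42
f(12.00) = -418.53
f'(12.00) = 514.40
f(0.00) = 0.00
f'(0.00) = 12.00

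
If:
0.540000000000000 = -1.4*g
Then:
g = -0.39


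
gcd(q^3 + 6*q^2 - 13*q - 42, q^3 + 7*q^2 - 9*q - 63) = q^2 + 4*q - 21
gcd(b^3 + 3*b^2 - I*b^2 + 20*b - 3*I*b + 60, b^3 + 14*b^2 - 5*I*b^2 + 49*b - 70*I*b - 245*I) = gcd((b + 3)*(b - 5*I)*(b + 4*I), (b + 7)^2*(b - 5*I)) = b - 5*I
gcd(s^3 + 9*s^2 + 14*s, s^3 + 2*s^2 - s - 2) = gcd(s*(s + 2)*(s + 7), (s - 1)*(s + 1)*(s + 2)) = s + 2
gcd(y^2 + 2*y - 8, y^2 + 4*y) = y + 4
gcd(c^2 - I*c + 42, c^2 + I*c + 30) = c + 6*I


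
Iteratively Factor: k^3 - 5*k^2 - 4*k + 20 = (k - 5)*(k^2 - 4) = (k - 5)*(k - 2)*(k + 2)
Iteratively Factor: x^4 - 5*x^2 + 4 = (x + 2)*(x^3 - 2*x^2 - x + 2) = (x - 2)*(x + 2)*(x^2 - 1) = (x - 2)*(x - 1)*(x + 2)*(x + 1)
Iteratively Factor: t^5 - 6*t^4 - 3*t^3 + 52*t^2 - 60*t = (t - 5)*(t^4 - t^3 - 8*t^2 + 12*t) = (t - 5)*(t - 2)*(t^3 + t^2 - 6*t) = (t - 5)*(t - 2)^2*(t^2 + 3*t) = t*(t - 5)*(t - 2)^2*(t + 3)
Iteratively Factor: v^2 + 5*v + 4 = (v + 4)*(v + 1)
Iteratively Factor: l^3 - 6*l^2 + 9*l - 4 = (l - 4)*(l^2 - 2*l + 1) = (l - 4)*(l - 1)*(l - 1)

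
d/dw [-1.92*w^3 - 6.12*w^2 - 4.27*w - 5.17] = -5.76*w^2 - 12.24*w - 4.27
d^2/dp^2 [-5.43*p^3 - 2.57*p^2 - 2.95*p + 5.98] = -32.58*p - 5.14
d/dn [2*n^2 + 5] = 4*n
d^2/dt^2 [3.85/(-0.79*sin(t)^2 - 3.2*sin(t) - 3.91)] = (9.61114*sin(t)^4 + 29.1984*sin(t)^3 - 22.56177*sin(t)^2 - 106.568*sin(t) - 55.06347)/(0.79*sin(t)^2 + 3.2*sin(t) + 3.91)^3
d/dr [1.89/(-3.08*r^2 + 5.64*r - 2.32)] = (11.6424*r - 10.6596)/(3.08*r^2 - 5.64*r + 2.32)^2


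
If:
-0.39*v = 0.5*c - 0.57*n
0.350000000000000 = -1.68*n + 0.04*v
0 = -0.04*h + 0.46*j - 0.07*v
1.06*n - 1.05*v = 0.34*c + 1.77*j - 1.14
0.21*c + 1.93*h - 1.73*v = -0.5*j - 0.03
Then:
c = -0.87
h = 0.79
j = 0.20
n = -0.19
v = 0.85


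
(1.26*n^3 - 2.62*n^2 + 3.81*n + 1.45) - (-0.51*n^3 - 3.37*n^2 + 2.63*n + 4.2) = 1.77*n^3 + 0.75*n^2 + 1.18*n - 2.75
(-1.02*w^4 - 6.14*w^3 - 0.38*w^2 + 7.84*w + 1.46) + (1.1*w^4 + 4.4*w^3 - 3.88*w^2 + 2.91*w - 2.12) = 0.0800000000000001*w^4 - 1.74*w^3 - 4.26*w^2 + 10.75*w - 0.66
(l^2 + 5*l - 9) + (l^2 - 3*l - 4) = 2*l^2 + 2*l - 13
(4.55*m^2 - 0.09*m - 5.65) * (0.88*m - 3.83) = 4.004*m^3 - 17.5057*m^2 - 4.6273*m + 21.6395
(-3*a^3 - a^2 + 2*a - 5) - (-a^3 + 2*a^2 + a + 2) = -2*a^3 - 3*a^2 + a - 7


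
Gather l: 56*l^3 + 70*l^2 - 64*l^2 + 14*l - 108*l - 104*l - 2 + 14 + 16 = 56*l^3 + 6*l^2 - 198*l + 28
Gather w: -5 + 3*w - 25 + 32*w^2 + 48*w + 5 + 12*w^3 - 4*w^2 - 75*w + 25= 12*w^3 + 28*w^2 - 24*w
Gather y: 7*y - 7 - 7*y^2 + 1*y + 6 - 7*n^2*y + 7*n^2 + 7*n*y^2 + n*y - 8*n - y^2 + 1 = 7*n^2 - 8*n + y^2*(7*n - 8) + y*(-7*n^2 + n + 8)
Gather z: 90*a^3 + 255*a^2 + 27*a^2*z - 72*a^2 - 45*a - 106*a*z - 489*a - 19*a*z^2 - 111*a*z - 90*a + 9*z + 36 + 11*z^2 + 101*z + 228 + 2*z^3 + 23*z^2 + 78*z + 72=90*a^3 + 183*a^2 - 624*a + 2*z^3 + z^2*(34 - 19*a) + z*(27*a^2 - 217*a + 188) + 336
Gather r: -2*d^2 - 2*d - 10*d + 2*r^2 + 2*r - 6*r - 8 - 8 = -2*d^2 - 12*d + 2*r^2 - 4*r - 16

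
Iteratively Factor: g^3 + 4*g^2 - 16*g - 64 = (g - 4)*(g^2 + 8*g + 16) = (g - 4)*(g + 4)*(g + 4)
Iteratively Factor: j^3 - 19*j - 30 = (j + 3)*(j^2 - 3*j - 10) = (j + 2)*(j + 3)*(j - 5)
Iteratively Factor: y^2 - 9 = (y - 3)*(y + 3)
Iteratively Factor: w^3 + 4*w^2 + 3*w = (w)*(w^2 + 4*w + 3) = w*(w + 1)*(w + 3)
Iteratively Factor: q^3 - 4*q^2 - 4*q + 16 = (q - 4)*(q^2 - 4) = (q - 4)*(q - 2)*(q + 2)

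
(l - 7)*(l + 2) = l^2 - 5*l - 14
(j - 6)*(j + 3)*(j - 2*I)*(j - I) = j^4 - 3*j^3 - 3*I*j^3 - 20*j^2 + 9*I*j^2 + 6*j + 54*I*j + 36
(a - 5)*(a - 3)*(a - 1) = a^3 - 9*a^2 + 23*a - 15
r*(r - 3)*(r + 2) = r^3 - r^2 - 6*r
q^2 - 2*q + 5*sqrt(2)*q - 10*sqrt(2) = (q - 2)*(q + 5*sqrt(2))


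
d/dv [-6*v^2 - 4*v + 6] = -12*v - 4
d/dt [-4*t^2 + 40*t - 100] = 40 - 8*t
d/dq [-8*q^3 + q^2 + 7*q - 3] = -24*q^2 + 2*q + 7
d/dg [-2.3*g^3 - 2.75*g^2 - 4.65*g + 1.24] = -6.9*g^2 - 5.5*g - 4.65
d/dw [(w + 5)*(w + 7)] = 2*w + 12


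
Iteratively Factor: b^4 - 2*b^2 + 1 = (b + 1)*(b^3 - b^2 - b + 1) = (b - 1)*(b + 1)*(b^2 - 1) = (b - 1)^2*(b + 1)*(b + 1)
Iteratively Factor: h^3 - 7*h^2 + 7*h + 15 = (h - 5)*(h^2 - 2*h - 3) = (h - 5)*(h - 3)*(h + 1)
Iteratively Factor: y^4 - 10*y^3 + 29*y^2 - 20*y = (y - 1)*(y^3 - 9*y^2 + 20*y) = (y - 4)*(y - 1)*(y^2 - 5*y) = (y - 5)*(y - 4)*(y - 1)*(y)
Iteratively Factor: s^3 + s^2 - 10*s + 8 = (s - 2)*(s^2 + 3*s - 4) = (s - 2)*(s - 1)*(s + 4)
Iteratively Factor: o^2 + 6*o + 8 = (o + 4)*(o + 2)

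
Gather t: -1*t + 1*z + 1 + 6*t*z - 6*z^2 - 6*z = t*(6*z - 1) - 6*z^2 - 5*z + 1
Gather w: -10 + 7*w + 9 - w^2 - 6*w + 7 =-w^2 + w + 6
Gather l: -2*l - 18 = -2*l - 18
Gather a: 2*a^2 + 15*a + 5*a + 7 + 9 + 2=2*a^2 + 20*a + 18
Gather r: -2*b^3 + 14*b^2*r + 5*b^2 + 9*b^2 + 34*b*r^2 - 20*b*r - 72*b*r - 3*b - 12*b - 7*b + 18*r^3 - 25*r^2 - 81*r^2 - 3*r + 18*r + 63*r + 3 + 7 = -2*b^3 + 14*b^2 - 22*b + 18*r^3 + r^2*(34*b - 106) + r*(14*b^2 - 92*b + 78) + 10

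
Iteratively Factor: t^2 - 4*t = (t - 4)*(t)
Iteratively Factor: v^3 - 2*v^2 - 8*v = (v)*(v^2 - 2*v - 8) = v*(v - 4)*(v + 2)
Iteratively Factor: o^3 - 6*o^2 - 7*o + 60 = (o + 3)*(o^2 - 9*o + 20) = (o - 5)*(o + 3)*(o - 4)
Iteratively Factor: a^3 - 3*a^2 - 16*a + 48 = (a - 4)*(a^2 + a - 12) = (a - 4)*(a + 4)*(a - 3)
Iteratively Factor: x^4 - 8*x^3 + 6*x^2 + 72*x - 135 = (x - 5)*(x^3 - 3*x^2 - 9*x + 27) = (x - 5)*(x - 3)*(x^2 - 9) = (x - 5)*(x - 3)^2*(x + 3)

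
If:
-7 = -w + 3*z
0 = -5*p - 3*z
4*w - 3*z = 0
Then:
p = 28/15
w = -7/3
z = -28/9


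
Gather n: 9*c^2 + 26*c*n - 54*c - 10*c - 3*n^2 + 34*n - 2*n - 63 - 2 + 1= 9*c^2 - 64*c - 3*n^2 + n*(26*c + 32) - 64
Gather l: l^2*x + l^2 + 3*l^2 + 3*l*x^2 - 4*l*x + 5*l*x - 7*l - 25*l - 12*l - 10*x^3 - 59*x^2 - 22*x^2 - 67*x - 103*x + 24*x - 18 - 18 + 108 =l^2*(x + 4) + l*(3*x^2 + x - 44) - 10*x^3 - 81*x^2 - 146*x + 72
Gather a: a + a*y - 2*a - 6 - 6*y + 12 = a*(y - 1) - 6*y + 6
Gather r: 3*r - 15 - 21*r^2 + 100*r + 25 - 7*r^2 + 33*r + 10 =-28*r^2 + 136*r + 20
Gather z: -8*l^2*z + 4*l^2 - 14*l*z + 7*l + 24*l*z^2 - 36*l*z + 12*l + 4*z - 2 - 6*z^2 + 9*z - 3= 4*l^2 + 19*l + z^2*(24*l - 6) + z*(-8*l^2 - 50*l + 13) - 5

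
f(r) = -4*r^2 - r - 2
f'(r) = -8*r - 1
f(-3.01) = -35.23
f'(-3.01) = 23.08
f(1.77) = -16.30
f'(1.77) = -15.16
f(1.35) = -10.64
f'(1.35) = -11.80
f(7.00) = -205.00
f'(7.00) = -57.00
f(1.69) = -15.11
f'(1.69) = -14.52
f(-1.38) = -8.24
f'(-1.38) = 10.04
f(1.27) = -9.72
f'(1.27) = -11.16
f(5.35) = -121.84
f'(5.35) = -43.80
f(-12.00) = -566.00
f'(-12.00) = 95.00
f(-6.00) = -140.00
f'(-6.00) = 47.00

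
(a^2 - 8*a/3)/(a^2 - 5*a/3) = (3*a - 8)/(3*a - 5)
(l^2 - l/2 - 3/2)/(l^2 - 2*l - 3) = (l - 3/2)/(l - 3)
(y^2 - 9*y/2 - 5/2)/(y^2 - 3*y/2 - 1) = (y - 5)/(y - 2)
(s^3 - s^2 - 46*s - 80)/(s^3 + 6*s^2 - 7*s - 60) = (s^2 - 6*s - 16)/(s^2 + s - 12)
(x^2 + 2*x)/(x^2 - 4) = x/(x - 2)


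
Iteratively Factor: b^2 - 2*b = (b - 2)*(b)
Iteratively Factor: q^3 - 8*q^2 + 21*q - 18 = (q - 2)*(q^2 - 6*q + 9) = (q - 3)*(q - 2)*(q - 3)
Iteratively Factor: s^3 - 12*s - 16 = (s + 2)*(s^2 - 2*s - 8) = (s + 2)^2*(s - 4)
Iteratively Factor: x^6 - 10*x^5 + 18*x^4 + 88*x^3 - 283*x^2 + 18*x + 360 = (x + 1)*(x^5 - 11*x^4 + 29*x^3 + 59*x^2 - 342*x + 360) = (x - 5)*(x + 1)*(x^4 - 6*x^3 - x^2 + 54*x - 72) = (x - 5)*(x - 4)*(x + 1)*(x^3 - 2*x^2 - 9*x + 18) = (x - 5)*(x - 4)*(x - 3)*(x + 1)*(x^2 + x - 6) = (x - 5)*(x - 4)*(x - 3)*(x + 1)*(x + 3)*(x - 2)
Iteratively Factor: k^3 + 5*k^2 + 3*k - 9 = (k + 3)*(k^2 + 2*k - 3) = (k + 3)^2*(k - 1)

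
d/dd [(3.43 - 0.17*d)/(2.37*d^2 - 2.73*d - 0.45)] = (0.4029*d^2 - 16.2582*d + 9.4404)/(5.6169*d^4 - 12.9402*d^3 + 5.3199*d^2 + 2.457*d + 0.2025)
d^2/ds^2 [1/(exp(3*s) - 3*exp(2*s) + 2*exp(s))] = ((-9*exp(2*s) + 12*exp(s) - 2)*(exp(2*s) - 3*exp(s) + 2) + 2*(3*exp(2*s) - 6*exp(s) + 2)^2)*exp(-s)/(exp(2*s) - 3*exp(s) + 2)^3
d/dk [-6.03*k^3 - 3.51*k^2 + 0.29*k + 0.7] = -18.09*k^2 - 7.02*k + 0.29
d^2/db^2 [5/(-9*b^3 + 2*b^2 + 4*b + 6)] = 10*((27*b - 2)*(-9*b^3 + 2*b^2 + 4*b + 6) + (-27*b^2 + 4*b + 4)^2)/(-9*b^3 + 2*b^2 + 4*b + 6)^3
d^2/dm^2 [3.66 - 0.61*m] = 0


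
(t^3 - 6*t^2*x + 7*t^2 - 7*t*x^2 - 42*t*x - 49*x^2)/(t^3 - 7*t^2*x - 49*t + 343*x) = (t + x)/(t - 7)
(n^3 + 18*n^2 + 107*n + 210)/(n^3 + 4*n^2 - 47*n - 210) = (n + 7)/(n - 7)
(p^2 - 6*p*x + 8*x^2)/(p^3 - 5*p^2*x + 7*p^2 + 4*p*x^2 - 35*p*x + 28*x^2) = (-p + 2*x)/(-p^2 + p*x - 7*p + 7*x)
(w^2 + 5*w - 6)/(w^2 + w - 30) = (w - 1)/(w - 5)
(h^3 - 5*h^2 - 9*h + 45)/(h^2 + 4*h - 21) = (h^2 - 2*h - 15)/(h + 7)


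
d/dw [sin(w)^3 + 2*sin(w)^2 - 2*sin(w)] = (3*sin(w)^2 + 4*sin(w) - 2)*cos(w)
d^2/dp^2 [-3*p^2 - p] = -6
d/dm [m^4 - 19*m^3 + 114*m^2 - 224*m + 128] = 4*m^3 - 57*m^2 + 228*m - 224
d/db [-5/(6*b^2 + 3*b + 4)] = 15*(4*b + 1)/(6*b^2 + 3*b + 4)^2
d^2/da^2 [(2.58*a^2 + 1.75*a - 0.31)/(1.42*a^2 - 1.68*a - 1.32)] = (19.367096*a^3 + 25.265208*a^2 + 24.118416*a - 1.682832)/(2.863288*a^6 - 10.162656*a^5 + 4.03848*a^4 + 14.15232*a^3 - 3.75408*a^2 - 8.781696*a - 2.299968)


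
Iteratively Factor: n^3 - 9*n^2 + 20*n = (n)*(n^2 - 9*n + 20) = n*(n - 4)*(n - 5)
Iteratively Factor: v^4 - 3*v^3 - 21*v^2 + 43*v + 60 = (v + 1)*(v^3 - 4*v^2 - 17*v + 60) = (v - 5)*(v + 1)*(v^2 + v - 12) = (v - 5)*(v + 1)*(v + 4)*(v - 3)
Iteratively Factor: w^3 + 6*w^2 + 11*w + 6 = (w + 2)*(w^2 + 4*w + 3) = (w + 2)*(w + 3)*(w + 1)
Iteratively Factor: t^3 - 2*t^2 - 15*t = (t - 5)*(t^2 + 3*t) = (t - 5)*(t + 3)*(t)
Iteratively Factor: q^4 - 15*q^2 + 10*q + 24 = (q - 3)*(q^3 + 3*q^2 - 6*q - 8) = (q - 3)*(q + 1)*(q^2 + 2*q - 8) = (q - 3)*(q - 2)*(q + 1)*(q + 4)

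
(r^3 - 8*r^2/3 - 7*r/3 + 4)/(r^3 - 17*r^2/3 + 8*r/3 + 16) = (r - 1)/(r - 4)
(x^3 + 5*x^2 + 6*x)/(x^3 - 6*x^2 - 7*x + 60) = x*(x + 2)/(x^2 - 9*x + 20)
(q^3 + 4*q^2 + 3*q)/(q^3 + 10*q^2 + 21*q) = (q + 1)/(q + 7)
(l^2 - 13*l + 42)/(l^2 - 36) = (l - 7)/(l + 6)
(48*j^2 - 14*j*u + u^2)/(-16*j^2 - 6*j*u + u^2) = (-6*j + u)/(2*j + u)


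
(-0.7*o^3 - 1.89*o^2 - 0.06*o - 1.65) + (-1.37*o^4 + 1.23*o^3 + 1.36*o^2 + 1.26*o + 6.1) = -1.37*o^4 + 0.53*o^3 - 0.53*o^2 + 1.2*o + 4.45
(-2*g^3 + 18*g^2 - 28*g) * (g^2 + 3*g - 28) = -2*g^5 + 12*g^4 + 82*g^3 - 588*g^2 + 784*g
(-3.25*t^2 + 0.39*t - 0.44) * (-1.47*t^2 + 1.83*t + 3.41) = 4.7775*t^4 - 6.5208*t^3 - 9.722*t^2 + 0.5247*t - 1.5004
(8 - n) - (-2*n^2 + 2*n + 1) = 2*n^2 - 3*n + 7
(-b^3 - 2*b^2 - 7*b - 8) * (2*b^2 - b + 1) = -2*b^5 - 3*b^4 - 13*b^3 - 11*b^2 + b - 8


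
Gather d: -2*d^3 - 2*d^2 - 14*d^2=-2*d^3 - 16*d^2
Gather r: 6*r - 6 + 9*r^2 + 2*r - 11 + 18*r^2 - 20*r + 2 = 27*r^2 - 12*r - 15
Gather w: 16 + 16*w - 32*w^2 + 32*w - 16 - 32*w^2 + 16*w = -64*w^2 + 64*w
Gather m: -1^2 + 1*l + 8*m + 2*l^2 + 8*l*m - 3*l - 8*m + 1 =2*l^2 + 8*l*m - 2*l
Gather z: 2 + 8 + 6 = 16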